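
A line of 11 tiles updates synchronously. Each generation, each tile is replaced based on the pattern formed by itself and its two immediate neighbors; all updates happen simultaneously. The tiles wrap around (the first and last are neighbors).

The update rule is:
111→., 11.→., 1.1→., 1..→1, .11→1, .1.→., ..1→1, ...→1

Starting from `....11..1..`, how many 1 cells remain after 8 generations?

11111.11.11
......1..1.
111111.11.1
.......1..1
1111111.11.
1.......1..
.1111111.11
.1.......1.
count of 1: 2

2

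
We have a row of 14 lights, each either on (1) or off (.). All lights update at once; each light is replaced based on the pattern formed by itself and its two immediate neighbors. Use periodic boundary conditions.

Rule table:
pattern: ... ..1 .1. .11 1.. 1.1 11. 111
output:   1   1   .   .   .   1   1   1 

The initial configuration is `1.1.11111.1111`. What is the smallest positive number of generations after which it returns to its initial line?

14

11.1.11111.111
111.1.11111.11
1111.1.11111.1
11111.1.11111.
.11111.1.11111
1.11111.1.1111
11.11111.1.111
111.11111.1.11
1111.11111.1.1
11111.11111.1.
.11111.11111.1
1.11111.11111.
.1.11111.11111
1.1.11111.1111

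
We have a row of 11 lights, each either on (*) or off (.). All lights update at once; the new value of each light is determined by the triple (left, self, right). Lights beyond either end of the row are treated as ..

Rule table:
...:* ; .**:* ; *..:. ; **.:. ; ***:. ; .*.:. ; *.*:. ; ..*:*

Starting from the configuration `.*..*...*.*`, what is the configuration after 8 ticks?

..***..*..*

tick 1: *..*..**...
tick 2: ..*..**..**
tick 3: **..**..**.
tick 4: *..**..**..
tick 5: ..**..**..*
tick 6: ***..**..*.
tick 7: *...**..*..
tick 8: ..***..*..*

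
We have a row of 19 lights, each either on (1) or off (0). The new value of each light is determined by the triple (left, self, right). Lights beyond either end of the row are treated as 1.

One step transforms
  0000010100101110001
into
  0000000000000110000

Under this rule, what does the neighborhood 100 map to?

At position 0 the neighborhood is 100; the next row has 0 there.

0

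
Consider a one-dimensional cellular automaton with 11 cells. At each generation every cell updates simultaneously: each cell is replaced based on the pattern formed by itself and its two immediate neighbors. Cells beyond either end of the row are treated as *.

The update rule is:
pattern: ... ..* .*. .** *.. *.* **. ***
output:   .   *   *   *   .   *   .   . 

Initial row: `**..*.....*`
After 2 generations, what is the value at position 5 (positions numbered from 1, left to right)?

...**....**
..**....**.
position 5 holds .

.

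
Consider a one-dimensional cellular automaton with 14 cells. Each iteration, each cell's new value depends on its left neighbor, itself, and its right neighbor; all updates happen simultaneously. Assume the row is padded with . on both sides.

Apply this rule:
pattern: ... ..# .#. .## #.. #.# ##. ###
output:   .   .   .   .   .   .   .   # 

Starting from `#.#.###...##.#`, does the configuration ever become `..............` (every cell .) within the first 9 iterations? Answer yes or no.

.....#........
..............
all cells are . at iteration 2

yes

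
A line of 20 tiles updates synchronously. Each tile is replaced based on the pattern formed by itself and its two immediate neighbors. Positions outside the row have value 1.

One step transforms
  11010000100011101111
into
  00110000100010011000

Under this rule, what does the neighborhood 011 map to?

1

At position 12 the neighborhood is 011; the next row has 1 there.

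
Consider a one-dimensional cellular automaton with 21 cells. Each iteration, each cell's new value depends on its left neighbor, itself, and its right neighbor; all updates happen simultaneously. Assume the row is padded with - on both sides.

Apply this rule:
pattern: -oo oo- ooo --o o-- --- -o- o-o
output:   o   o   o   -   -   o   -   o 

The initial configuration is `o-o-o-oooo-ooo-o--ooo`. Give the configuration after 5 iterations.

oo-oooooooooooooooooo

iteration 1: -o-o-oooooooooo---ooo
iteration 2: --o-ooooooooooo-o-ooo
iteration 3: o--ooooooooooooo-oooo
iteration 4: ---oooooooooooooooooo
iteration 5: oo-oooooooooooooooooo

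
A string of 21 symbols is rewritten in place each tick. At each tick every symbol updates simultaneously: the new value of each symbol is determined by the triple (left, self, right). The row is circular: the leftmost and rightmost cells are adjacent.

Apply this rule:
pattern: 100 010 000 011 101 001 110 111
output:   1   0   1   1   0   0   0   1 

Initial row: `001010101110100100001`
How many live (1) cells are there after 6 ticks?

7

tick 1: 100000001100010011100
tick 2: 011111101011001011010
tick 3: 011111000010100010001
tick 4: 011110111000011001100
tick 5: 011100110111010101011
tick 6: 011010100110000000010
count of 1: 7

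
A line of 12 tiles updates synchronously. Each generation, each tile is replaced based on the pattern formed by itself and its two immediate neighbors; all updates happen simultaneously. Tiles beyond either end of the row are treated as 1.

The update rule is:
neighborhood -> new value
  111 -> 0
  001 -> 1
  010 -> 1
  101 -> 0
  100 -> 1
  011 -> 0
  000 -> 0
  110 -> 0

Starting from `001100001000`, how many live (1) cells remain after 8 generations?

generation 1: 110010011101
generation 2: 001111100000
generation 3: 110000010001
generation 4: 001000111010
generation 5: 111101000010
generation 6: 000001100110
generation 7: 100010011000
generation 8: 010111100101
count of 1: 7

7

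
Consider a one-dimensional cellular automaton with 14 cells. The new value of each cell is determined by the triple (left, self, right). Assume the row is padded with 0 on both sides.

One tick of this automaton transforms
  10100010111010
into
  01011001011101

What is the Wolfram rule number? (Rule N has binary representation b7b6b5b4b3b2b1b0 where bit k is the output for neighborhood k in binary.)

position 9: 111 → 1  (bit 7 = 1)
position 10: 110 → 1  (bit 6 = 1)
position 1: 101 → 1  (bit 5 = 1)
position 3: 100 → 1  (bit 4 = 1)
position 8: 011 → 0  (bit 3 = 0)
position 0: 010 → 0  (bit 2 = 0)
position 5: 001 → 0  (bit 1 = 0)
position 4: 000 → 1  (bit 0 = 1)
bits b7..b0 = 11110001 = 241

241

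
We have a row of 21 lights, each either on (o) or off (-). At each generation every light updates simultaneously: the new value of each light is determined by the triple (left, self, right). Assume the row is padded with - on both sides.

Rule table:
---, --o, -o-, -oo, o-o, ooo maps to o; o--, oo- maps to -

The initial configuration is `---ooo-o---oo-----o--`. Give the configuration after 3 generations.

ooooo-oo-ooo--ooooo-o
oooo-oo-ooo--ooooo-oo
ooo-oo-ooo--ooooo-oo-

ooo-oo-ooo--ooooo-oo-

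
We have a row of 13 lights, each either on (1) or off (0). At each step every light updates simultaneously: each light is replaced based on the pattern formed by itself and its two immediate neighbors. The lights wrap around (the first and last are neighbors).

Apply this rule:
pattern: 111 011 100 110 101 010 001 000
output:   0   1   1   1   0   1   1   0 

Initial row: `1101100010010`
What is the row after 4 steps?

1101110111110
1101010100010
1101010110110
1101010110110

1101010110110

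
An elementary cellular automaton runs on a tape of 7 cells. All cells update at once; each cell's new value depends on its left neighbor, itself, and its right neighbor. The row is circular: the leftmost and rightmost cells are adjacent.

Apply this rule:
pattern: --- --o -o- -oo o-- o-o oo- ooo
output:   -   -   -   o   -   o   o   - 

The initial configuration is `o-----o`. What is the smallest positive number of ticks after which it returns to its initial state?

1

o-----o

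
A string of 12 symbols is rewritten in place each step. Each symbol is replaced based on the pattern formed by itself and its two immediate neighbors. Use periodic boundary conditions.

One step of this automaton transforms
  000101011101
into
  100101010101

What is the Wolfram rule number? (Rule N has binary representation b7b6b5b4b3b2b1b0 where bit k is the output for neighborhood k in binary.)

92

position 8: 111 → 0  (bit 7 = 0)
position 9: 110 → 1  (bit 6 = 1)
position 4: 101 → 0  (bit 5 = 0)
position 0: 100 → 1  (bit 4 = 1)
position 7: 011 → 1  (bit 3 = 1)
position 3: 010 → 1  (bit 2 = 1)
position 2: 001 → 0  (bit 1 = 0)
position 1: 000 → 0  (bit 0 = 0)
bits b7..b0 = 01011100 = 92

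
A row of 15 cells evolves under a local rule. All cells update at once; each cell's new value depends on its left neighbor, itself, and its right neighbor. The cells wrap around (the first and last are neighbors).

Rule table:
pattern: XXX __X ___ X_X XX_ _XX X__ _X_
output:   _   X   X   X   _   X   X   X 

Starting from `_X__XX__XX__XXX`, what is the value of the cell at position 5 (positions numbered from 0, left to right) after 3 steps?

X

XXXXX_XXX_XXX__
X____XX__XX__XX
_XXXXX_XXX_XXX_
position 5 holds X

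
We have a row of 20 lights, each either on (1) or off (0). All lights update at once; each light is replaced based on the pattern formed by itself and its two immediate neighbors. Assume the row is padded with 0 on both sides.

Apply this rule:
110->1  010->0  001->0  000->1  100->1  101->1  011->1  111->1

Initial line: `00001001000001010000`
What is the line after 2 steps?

11100100111100101111
11110010111110011111

11110010111110011111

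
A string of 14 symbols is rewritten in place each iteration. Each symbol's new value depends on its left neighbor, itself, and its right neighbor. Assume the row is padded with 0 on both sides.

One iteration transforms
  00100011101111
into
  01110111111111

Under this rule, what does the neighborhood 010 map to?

1

At position 2 the neighborhood is 010; the next row has 1 there.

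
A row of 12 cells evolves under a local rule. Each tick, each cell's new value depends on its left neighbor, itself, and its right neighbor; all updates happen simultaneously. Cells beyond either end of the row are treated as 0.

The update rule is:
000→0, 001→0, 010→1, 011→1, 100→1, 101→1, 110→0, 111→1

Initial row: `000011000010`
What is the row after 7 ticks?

000010100011
000011110010
000011101011
000011011110
000010111101
000011111011
000011110110

000011110110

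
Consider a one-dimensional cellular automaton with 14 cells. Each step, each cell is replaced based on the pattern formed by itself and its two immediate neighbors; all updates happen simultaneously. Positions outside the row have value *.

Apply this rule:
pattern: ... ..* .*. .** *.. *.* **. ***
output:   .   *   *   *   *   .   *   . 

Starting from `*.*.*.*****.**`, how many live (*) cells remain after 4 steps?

*.*.*.*...*.*.
*.*.*.**.**.*.
*.*.*.**.**.*.  (fixed point — unchanged through step 4)
count of *: 8

8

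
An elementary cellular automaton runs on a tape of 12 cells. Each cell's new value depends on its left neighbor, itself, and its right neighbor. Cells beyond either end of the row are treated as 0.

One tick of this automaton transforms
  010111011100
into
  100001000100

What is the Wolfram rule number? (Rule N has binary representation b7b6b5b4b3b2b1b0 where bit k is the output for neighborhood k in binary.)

position 4: 111 → 0  (bit 7 = 0)
position 5: 110 → 1  (bit 6 = 1)
position 2: 101 → 0  (bit 5 = 0)
position 10: 100 → 0  (bit 4 = 0)
position 3: 011 → 0  (bit 3 = 0)
position 1: 010 → 0  (bit 2 = 0)
position 0: 001 → 1  (bit 1 = 1)
position 11: 000 → 0  (bit 0 = 0)
bits b7..b0 = 01000010 = 66

66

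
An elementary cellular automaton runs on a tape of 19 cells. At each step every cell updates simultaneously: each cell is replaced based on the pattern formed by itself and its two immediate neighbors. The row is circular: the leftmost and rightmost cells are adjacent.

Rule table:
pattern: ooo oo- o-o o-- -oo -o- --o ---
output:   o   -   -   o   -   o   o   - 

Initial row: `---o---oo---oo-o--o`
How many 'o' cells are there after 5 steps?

o-ooo-o--o-o---oooo
---o--oooo-oo-o-ooo
o-oooo-oo-----o--o-
o--oo----o---ooooo-
ooo--o--ooo-o-ooo--
count of o: 11

11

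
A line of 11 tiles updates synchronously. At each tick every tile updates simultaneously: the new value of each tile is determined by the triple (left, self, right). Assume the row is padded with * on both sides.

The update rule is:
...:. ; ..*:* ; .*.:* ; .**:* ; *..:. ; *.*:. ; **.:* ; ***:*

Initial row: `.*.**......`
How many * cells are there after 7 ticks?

.*.**.....*
.*.**....**
.*.**...***
.*.**..****
.*.**.*****
.*.**.*****  (fixed point — unchanged through tick 7)
count of *: 8

8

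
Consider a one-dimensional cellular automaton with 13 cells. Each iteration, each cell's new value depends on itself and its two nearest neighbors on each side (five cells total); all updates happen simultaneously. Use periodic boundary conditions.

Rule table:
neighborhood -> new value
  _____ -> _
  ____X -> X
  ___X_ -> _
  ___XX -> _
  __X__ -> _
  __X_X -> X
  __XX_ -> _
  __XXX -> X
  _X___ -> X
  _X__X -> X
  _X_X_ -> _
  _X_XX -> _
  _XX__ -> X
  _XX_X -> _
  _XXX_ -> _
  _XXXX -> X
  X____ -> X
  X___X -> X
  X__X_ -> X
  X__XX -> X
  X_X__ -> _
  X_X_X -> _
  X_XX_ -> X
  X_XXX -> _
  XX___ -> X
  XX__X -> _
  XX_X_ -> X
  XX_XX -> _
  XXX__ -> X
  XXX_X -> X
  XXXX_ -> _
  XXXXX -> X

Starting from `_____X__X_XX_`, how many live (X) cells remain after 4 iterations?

4

X__X__XXX_XXX
X_X_XXX_X__X_
______XX_XXX_
X___X______XX
count of X: 4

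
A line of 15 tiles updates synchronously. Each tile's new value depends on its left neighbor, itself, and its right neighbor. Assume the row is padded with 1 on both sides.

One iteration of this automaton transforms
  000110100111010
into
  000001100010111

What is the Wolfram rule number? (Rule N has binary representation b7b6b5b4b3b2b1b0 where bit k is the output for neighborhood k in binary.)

164

position 10: 111 → 1  (bit 7 = 1)
position 4: 110 → 0  (bit 6 = 0)
position 5: 101 → 1  (bit 5 = 1)
position 0: 100 → 0  (bit 4 = 0)
position 3: 011 → 0  (bit 3 = 0)
position 6: 010 → 1  (bit 2 = 1)
position 2: 001 → 0  (bit 1 = 0)
position 1: 000 → 0  (bit 0 = 0)
bits b7..b0 = 10100100 = 164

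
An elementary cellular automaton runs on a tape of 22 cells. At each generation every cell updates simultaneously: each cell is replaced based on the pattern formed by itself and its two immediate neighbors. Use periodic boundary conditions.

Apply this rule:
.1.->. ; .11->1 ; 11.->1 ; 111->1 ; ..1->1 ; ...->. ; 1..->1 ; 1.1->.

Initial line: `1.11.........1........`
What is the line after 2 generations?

..111.......1.1......1
111111.....1...1....1.

111111.....1...1....1.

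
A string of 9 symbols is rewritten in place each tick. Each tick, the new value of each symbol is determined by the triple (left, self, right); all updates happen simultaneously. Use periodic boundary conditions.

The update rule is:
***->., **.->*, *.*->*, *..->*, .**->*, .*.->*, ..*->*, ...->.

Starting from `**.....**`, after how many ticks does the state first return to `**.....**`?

.**...**.
****.****
...***...
..**.**..
.*******.
**.....**

6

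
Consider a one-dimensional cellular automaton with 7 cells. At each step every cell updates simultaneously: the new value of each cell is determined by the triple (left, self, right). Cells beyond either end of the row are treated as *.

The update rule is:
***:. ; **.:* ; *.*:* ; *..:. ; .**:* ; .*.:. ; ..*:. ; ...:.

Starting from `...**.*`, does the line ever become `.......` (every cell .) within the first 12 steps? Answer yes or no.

step 1: ...****
step 2: ...*...
step 3: .......
all cells are . at step 3

yes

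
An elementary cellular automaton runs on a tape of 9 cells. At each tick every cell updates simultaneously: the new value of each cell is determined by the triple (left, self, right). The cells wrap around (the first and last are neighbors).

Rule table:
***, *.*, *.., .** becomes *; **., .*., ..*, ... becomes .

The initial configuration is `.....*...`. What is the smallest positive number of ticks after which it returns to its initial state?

9

......*..
.......*.
........*
*........
.*.......
..*......
...*.....
....*....
.....*...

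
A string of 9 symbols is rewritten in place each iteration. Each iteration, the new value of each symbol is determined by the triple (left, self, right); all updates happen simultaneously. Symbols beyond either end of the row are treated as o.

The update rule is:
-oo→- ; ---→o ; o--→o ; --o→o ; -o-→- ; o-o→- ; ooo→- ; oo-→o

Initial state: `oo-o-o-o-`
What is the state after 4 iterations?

-oooooooo

-o-------
--ooooooo
oo-------
-oooooooo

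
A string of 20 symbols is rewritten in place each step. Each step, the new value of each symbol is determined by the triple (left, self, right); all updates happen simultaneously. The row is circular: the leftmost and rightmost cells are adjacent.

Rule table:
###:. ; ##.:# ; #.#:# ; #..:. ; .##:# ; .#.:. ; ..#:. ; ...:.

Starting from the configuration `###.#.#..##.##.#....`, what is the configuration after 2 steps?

step 1: #.##.#...######.....
step 2: .####....#....#.....

.####....#....#.....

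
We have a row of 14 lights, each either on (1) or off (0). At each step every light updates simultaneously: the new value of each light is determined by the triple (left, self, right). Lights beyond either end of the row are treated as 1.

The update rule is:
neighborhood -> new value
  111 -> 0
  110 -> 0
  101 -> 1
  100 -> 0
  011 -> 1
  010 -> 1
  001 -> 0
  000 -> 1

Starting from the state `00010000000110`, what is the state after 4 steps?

step 1: 01010111110101
step 2: 11111100001111
step 3: 00000001101000
step 4: 01111101011010

01111101011010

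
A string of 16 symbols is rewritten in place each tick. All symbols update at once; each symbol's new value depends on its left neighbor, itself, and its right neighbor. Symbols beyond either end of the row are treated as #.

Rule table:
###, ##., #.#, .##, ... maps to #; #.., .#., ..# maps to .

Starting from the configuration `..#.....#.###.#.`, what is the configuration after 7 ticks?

....###..#####.#
.##.###..#######
#######..#######
#######..#######  (fixed point — unchanged through tick 7)

#######..#######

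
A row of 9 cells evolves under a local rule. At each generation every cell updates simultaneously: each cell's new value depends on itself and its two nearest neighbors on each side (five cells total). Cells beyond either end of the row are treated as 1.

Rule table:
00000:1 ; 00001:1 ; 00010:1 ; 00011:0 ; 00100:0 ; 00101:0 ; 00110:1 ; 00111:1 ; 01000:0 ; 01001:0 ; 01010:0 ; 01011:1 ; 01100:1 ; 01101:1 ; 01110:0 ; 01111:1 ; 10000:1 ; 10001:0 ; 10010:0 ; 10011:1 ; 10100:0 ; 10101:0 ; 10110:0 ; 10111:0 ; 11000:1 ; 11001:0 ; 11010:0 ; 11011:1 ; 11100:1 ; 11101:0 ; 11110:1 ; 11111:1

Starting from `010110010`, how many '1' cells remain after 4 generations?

7

generation 1: 001010001
generation 2: 000000001
generation 3: 111111101
generation 4: 111111010
count of 1: 7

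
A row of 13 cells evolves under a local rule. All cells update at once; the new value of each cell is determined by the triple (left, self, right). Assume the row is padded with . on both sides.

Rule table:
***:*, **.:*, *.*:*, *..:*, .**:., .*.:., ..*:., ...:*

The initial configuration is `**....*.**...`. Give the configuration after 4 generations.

.*..****..*.*

.****..*.****
..****..*.***
*..****..*.**
.*..****..*.*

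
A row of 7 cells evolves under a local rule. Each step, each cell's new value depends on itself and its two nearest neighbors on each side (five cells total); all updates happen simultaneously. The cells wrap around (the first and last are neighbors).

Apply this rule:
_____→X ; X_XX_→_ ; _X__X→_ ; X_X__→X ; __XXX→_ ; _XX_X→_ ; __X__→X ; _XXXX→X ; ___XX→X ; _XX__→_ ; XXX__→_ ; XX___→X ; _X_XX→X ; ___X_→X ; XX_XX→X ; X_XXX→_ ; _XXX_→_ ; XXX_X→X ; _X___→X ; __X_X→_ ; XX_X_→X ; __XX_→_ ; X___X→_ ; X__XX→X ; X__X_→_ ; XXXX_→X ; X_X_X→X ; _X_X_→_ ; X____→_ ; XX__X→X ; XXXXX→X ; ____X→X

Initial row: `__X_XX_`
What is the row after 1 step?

_X_X__X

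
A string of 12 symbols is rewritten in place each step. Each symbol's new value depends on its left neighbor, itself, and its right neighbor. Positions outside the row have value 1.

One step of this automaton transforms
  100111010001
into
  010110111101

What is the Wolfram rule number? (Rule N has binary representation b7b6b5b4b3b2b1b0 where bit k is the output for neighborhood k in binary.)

189

position 4: 111 → 1  (bit 7 = 1)
position 0: 110 → 0  (bit 6 = 0)
position 6: 101 → 1  (bit 5 = 1)
position 1: 100 → 1  (bit 4 = 1)
position 3: 011 → 1  (bit 3 = 1)
position 7: 010 → 1  (bit 2 = 1)
position 2: 001 → 0  (bit 1 = 0)
position 9: 000 → 1  (bit 0 = 1)
bits b7..b0 = 10111101 = 189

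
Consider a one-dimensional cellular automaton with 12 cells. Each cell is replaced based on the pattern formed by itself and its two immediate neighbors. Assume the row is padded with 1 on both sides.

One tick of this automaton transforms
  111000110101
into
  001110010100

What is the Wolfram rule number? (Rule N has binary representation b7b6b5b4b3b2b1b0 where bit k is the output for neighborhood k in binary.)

position 0: 111 → 0  (bit 7 = 0)
position 2: 110 → 1  (bit 6 = 1)
position 8: 101 → 0  (bit 5 = 0)
position 3: 100 → 1  (bit 4 = 1)
position 6: 011 → 0  (bit 3 = 0)
position 9: 010 → 1  (bit 2 = 1)
position 5: 001 → 0  (bit 1 = 0)
position 4: 000 → 1  (bit 0 = 1)
bits b7..b0 = 01010101 = 85

85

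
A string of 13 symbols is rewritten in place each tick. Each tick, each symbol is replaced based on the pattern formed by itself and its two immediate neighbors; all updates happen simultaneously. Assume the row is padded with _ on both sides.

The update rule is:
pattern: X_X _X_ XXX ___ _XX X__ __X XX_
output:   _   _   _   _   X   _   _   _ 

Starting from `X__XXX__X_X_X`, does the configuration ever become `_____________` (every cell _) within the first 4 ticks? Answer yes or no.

yes

tick 1: ___X_________
tick 2: _____________
all cells are _ at tick 2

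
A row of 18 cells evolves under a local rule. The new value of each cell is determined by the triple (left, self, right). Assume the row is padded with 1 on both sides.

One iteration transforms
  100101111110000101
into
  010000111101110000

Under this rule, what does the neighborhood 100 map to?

1

At position 1 the neighborhood is 100; the next row has 1 there.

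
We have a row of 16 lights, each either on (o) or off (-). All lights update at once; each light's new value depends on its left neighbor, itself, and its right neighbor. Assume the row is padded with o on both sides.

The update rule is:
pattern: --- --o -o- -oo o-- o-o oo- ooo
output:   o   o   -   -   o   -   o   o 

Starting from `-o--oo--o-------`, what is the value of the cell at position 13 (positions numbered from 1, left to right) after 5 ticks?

--oo-ooo-ooooooo
oo-o--oo--oooooo
oo--oo-ooo-ooooo
oooo-o--oo--oooo
oooo--oo-ooo-ooo
position 13 holds -

-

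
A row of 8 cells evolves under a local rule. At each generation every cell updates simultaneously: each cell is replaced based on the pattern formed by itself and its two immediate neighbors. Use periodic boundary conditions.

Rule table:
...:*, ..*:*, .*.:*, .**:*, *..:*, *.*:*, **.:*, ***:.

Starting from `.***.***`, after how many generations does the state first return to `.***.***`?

**.***.*
.***.***

2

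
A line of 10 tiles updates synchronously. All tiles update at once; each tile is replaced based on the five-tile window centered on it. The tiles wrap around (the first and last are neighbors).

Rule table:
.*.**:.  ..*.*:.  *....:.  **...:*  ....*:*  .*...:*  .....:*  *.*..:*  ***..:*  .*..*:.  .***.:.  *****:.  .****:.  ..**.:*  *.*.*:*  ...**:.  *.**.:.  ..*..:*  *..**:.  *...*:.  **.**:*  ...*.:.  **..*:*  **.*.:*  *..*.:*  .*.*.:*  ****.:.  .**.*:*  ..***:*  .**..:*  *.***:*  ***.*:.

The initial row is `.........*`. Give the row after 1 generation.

*.******.*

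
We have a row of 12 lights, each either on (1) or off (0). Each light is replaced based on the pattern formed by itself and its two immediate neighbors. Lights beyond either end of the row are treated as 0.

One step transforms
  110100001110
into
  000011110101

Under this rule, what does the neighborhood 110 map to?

0

At position 1 the neighborhood is 110; the next row has 0 there.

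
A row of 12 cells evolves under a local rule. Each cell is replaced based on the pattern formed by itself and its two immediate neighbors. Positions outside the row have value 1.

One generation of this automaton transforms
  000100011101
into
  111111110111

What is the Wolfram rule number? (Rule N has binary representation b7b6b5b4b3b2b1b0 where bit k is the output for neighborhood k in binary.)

position 8: 111 → 0  (bit 7 = 0)
position 9: 110 → 1  (bit 6 = 1)
position 10: 101 → 1  (bit 5 = 1)
position 0: 100 → 1  (bit 4 = 1)
position 7: 011 → 1  (bit 3 = 1)
position 3: 010 → 1  (bit 2 = 1)
position 2: 001 → 1  (bit 1 = 1)
position 1: 000 → 1  (bit 0 = 1)
bits b7..b0 = 01111111 = 127

127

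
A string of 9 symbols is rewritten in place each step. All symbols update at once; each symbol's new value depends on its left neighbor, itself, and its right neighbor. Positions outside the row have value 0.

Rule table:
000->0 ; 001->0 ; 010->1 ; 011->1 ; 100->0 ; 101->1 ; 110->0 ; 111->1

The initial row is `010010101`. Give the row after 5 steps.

010010000

step 1: 010011111
step 2: 010011110
step 3: 010011100
step 4: 010011000
step 5: 010010000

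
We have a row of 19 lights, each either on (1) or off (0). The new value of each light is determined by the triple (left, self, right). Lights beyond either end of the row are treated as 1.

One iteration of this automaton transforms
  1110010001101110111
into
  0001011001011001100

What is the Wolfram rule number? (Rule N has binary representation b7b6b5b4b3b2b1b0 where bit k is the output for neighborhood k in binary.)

position 0: 111 → 0  (bit 7 = 0)
position 2: 110 → 0  (bit 6 = 0)
position 11: 101 → 1  (bit 5 = 1)
position 3: 100 → 1  (bit 4 = 1)
position 9: 011 → 1  (bit 3 = 1)
position 5: 010 → 1  (bit 2 = 1)
position 4: 001 → 0  (bit 1 = 0)
position 7: 000 → 0  (bit 0 = 0)
bits b7..b0 = 00111100 = 60

60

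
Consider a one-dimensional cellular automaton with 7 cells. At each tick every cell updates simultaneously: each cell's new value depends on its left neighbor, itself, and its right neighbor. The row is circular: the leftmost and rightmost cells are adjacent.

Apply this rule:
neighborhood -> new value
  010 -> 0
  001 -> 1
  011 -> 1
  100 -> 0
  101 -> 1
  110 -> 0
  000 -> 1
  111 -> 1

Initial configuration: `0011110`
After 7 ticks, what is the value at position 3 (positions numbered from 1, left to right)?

1111100
1111001
1110011
1100111
1001111
0011111
0111110
position 3 holds 1

1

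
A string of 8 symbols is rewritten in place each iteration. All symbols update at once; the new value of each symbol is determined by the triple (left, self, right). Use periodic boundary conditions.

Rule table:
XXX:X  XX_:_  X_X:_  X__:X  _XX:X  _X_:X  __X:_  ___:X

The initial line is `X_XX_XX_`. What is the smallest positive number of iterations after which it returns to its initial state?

2

iteration 1: X_X__X__
iteration 2: X_XX_XX_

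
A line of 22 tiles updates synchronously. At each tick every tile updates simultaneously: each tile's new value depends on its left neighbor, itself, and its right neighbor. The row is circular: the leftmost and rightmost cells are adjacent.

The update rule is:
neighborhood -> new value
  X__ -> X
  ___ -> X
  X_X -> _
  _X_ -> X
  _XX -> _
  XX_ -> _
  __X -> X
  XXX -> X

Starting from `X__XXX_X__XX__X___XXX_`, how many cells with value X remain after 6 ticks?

tick 1: XXX_X__XXX__XXXXXX_X__
tick 2: _X__XXX_X_XX_XXXX__XXX
tick 3: _XXX_X__X_____XX_XX_X_
tick 4: X_X__XXXXXXXXX______XX
tick 5: __XXX_XXXXXXX_XXXXXX_X
tick 6: XX_X___XXXXX___XXXX__X
count of X: 13

13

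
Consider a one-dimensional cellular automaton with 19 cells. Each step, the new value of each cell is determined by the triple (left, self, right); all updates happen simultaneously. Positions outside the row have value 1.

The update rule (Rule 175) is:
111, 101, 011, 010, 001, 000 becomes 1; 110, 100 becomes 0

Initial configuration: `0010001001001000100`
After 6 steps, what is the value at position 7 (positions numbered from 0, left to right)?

0110111011011011101
1101110110110111011
1011101101101110111
0111011011011101111
1110110110111011111
1101101101110111111
position 7 holds 1

1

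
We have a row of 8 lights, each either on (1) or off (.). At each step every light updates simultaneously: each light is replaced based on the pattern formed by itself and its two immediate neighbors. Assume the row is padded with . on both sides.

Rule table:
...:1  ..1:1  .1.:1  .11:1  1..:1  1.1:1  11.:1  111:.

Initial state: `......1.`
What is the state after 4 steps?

step 1: 11111111
step 2: 1......1
step 3: 11111111  (repeats step 1; period 2)
step 4: 1......1

1......1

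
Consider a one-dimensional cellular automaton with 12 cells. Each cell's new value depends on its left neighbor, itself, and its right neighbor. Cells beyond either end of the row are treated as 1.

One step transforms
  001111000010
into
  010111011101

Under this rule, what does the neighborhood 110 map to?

1

At position 5 the neighborhood is 110; the next row has 1 there.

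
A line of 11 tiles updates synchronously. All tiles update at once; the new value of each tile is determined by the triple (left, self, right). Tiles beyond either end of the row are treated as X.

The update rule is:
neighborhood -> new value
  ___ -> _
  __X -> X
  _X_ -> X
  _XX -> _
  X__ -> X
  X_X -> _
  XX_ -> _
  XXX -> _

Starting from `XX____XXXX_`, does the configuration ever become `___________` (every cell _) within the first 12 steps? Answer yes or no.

yes

step 1: __X__X_____
step 2: XXXXXXX___X
step 3: _______X_X_
step 4: X_____XX_X_
step 5: _X___X___X_
step 6: _XX_XXX_XX_
step 7: ___________
all cells are _ at step 7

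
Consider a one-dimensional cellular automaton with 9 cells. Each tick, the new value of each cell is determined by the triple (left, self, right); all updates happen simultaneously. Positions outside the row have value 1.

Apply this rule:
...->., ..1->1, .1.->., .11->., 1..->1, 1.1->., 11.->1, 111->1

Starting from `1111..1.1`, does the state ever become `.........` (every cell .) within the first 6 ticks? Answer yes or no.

111111...
1111111.1
1111111..
111111111
111111111  (fixed point — unchanged through tick 6)
tick 6 is 111111111, still not uniform .

no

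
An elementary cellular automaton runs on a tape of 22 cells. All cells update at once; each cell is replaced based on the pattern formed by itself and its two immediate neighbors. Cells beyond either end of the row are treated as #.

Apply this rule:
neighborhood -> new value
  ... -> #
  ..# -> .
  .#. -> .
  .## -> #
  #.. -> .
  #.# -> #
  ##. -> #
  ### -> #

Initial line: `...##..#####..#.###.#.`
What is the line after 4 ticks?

#####..###############

.#.##..#####...#####.#
#.###..#####.#.#######
#####..######.########
#####..###############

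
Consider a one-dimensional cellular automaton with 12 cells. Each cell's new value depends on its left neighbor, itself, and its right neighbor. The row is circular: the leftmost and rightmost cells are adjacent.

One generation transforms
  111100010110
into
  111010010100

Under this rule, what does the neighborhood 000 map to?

At position 5 the neighborhood is 000; the next row has 0 there.

0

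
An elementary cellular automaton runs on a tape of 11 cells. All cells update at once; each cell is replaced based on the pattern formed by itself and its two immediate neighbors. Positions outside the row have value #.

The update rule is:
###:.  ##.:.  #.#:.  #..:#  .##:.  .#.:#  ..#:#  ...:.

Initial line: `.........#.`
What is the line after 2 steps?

.#.....#...

#.......##.
.#.....#...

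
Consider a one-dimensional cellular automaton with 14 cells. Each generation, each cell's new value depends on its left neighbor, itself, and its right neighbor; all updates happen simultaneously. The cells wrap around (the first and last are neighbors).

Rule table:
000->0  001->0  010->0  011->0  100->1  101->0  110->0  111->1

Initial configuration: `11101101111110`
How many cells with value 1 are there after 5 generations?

01000000111100
00100000011010
00010000000001
10001000000000
01000100000000
count of 1: 2

2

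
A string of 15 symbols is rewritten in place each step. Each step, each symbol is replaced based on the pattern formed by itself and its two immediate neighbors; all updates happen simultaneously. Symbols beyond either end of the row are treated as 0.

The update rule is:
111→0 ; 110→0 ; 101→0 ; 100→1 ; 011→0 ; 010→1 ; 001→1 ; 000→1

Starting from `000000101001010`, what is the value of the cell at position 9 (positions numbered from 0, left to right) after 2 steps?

step 1: 111111101111011
step 2: 000000000000000
position 9 holds 0

0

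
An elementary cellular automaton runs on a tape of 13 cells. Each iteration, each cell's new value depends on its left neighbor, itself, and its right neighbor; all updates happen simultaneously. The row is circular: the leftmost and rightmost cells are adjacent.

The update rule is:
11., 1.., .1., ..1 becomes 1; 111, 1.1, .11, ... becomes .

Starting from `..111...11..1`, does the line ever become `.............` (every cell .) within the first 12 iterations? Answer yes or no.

no

11..11.1.1111
.111.1.1.....
1..1.1.11....
1111.1..11..1
...1.111.111.
..11...1...11
11.11.111.1.1
.1..1...1.1..
111111.11.11.
.....1..1..1.
....111111111
1..1........1
iteration 12 is 1..1........1, still not uniform .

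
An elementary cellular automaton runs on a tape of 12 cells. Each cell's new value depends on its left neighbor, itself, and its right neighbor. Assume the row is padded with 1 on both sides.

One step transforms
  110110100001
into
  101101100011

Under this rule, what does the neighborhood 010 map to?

At position 6 the neighborhood is 010; the next row has 1 there.

1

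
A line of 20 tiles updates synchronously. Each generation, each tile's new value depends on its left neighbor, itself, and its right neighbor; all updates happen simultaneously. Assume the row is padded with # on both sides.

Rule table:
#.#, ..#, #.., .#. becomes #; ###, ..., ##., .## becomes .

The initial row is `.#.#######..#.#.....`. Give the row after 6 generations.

...#.....#......#.#.

###.......######...#
...#.....#......#.#.
#.###...###....#####
.#...#.#...#..#.....
###.#####.######...#
...#.....#......#.#.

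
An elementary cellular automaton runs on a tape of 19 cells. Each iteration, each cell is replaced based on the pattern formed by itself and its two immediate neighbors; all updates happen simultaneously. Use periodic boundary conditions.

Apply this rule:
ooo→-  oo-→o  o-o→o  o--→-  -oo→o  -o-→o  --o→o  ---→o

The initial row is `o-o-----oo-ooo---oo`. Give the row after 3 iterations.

ooo-o-oooooo---ooo-

iteration 1: ooo-oooooooo-o-ooo-
iteration 2: o-ooo------ooooo-oo
iteration 3: ooo-o-oooooo---ooo-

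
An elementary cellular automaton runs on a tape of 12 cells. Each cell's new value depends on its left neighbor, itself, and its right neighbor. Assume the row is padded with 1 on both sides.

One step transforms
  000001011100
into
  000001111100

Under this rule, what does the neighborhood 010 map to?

At position 5 the neighborhood is 010; the next row has 1 there.

1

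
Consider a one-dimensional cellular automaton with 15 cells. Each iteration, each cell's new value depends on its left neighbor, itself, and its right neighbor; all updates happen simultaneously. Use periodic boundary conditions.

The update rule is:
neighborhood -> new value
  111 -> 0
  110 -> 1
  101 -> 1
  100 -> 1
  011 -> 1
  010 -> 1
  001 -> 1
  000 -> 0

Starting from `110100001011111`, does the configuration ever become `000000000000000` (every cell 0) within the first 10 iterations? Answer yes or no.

011110011110000
110011110011000
111110011111101
000011110000111
100110011001101
111111111111111
000000000000000
all cells are 0 at iteration 7

yes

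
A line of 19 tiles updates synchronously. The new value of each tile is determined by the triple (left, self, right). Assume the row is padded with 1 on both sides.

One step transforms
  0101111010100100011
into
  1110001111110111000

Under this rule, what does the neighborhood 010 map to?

1

At position 1 the neighborhood is 010; the next row has 1 there.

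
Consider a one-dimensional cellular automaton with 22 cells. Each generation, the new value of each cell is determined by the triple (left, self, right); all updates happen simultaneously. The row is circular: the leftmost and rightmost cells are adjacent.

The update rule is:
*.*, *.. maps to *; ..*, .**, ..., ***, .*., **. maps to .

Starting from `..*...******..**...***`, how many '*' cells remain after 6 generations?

*..*........*...*.....
.*..*........*...*....
..*..*........*...*...
...*..*........*...*..
....*..*........*...*.
.....*..*........*...*
count of *: 4

4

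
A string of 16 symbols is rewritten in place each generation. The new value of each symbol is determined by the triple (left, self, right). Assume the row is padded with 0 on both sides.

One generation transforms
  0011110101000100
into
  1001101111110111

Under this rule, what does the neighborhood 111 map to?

1

At position 3 the neighborhood is 111; the next row has 1 there.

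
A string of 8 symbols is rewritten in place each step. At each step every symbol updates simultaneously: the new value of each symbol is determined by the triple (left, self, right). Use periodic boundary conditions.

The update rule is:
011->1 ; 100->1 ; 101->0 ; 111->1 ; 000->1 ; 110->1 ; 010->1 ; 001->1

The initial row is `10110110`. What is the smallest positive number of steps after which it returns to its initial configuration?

1

10110110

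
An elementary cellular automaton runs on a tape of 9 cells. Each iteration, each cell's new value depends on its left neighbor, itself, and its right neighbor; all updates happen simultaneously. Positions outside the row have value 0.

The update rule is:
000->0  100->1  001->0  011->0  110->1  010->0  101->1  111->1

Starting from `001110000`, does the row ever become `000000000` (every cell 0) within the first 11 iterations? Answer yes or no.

iteration 1: 000111000
iteration 2: 000011100
iteration 3: 000001110
iteration 4: 000000111
iteration 5: 000000011
iteration 6: 000000001
iteration 7: 000000000
all cells are 0 at iteration 7

yes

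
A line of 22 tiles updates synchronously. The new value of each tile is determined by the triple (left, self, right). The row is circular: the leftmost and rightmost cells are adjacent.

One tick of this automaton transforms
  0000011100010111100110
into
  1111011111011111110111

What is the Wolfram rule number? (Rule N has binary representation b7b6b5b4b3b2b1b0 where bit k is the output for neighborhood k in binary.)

253

position 6: 111 → 1  (bit 7 = 1)
position 7: 110 → 1  (bit 6 = 1)
position 12: 101 → 1  (bit 5 = 1)
position 8: 100 → 1  (bit 4 = 1)
position 5: 011 → 1  (bit 3 = 1)
position 11: 010 → 1  (bit 2 = 1)
position 4: 001 → 0  (bit 1 = 0)
position 0: 000 → 1  (bit 0 = 1)
bits b7..b0 = 11111101 = 253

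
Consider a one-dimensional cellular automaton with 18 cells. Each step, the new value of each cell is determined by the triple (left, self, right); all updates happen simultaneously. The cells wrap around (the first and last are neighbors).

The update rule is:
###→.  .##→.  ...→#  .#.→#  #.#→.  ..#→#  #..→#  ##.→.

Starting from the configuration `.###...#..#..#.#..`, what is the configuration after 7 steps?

#...##############

#...##########.###
.###..............
#...##############
.###..............  (repeats step 2; period 2)
step 7: #...##############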